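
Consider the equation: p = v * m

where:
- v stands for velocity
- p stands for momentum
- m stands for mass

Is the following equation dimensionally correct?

Yes

v (velocity) has dimensions [L T^-1].
p (momentum) has dimensions [L M T^-1].
m (mass) has dimensions [M].

Left side: [L M T^-1]
Right side: [L M T^-1]

Both sides have the same dimensions, so the equation is dimensionally consistent.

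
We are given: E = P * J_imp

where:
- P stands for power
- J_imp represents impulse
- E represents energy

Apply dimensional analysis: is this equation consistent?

No

P (power) has dimensions [L^2 M T^-3].
J_imp (impulse) has dimensions [L M T^-1].
E (energy) has dimensions [L^2 M T^-2].

Left side: [L^2 M T^-2]
Right side: [L^3 M^2 T^-4]

The two sides have different dimensions, so the equation is NOT dimensionally consistent.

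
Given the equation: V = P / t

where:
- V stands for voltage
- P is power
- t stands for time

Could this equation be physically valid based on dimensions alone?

No

V (voltage) has dimensions [I^-1 L^2 M T^-3].
P (power) has dimensions [L^2 M T^-3].
t (time) has dimensions [T].

Left side: [I^-1 L^2 M T^-3]
Right side: [L^2 M T^-4]

The two sides have different dimensions, so the equation is NOT dimensionally consistent.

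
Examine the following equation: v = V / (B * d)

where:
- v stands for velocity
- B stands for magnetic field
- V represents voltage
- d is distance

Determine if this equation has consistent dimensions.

Yes

v (velocity) has dimensions [L T^-1].
B (magnetic field) has dimensions [I^-1 M T^-2].
V (voltage) has dimensions [I^-1 L^2 M T^-3].
d (distance) has dimensions [L].

Left side: [L T^-1]
Right side: [L T^-1]

Both sides have the same dimensions, so the equation is dimensionally consistent.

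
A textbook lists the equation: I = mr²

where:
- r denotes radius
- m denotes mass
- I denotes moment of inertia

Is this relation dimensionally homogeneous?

Yes

r (radius) has dimensions [L].
m (mass) has dimensions [M].
I (moment of inertia) has dimensions [L^2 M].

Left side: [L^2 M]
Right side: [L^2 M]

Both sides have the same dimensions, so the equation is dimensionally consistent.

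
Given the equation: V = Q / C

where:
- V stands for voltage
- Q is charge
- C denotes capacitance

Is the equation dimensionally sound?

Yes

V (voltage) has dimensions [I^-1 L^2 M T^-3].
Q (charge) has dimensions [I T].
C (capacitance) has dimensions [I^2 L^-2 M^-1 T^4].

Left side: [I^-1 L^2 M T^-3]
Right side: [I^-1 L^2 M T^-3]

Both sides have the same dimensions, so the equation is dimensionally consistent.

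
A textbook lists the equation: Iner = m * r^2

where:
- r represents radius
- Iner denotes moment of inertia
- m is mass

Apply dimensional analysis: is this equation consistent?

Yes

r (radius) has dimensions [L].
Iner (moment of inertia) has dimensions [L^2 M].
m (mass) has dimensions [M].

Left side: [L^2 M]
Right side: [L^2 M]

Both sides have the same dimensions, so the equation is dimensionally consistent.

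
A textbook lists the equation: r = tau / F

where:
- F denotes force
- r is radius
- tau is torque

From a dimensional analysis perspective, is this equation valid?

Yes

F (force) has dimensions [L M T^-2].
r (radius) has dimensions [L].
tau (torque) has dimensions [L^2 M T^-2].

Left side: [L]
Right side: [L]

Both sides have the same dimensions, so the equation is dimensionally consistent.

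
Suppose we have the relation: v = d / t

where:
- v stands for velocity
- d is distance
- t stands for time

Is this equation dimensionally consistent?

Yes

v (velocity) has dimensions [L T^-1].
d (distance) has dimensions [L].
t (time) has dimensions [T].

Left side: [L T^-1]
Right side: [L T^-1]

Both sides have the same dimensions, so the equation is dimensionally consistent.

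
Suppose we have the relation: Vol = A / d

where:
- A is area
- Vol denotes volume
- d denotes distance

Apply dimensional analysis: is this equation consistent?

No

A (area) has dimensions [L^2].
Vol (volume) has dimensions [L^3].
d (distance) has dimensions [L].

Left side: [L^3]
Right side: [L]

The two sides have different dimensions, so the equation is NOT dimensionally consistent.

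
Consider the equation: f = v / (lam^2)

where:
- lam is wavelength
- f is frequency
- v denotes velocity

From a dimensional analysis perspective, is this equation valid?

No

lam (wavelength) has dimensions [L].
f (frequency) has dimensions [T^-1].
v (velocity) has dimensions [L T^-1].

Left side: [T^-1]
Right side: [L^-1 T^-1]

The two sides have different dimensions, so the equation is NOT dimensionally consistent.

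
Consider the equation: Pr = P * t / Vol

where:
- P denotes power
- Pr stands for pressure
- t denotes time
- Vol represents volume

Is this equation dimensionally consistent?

Yes

P (power) has dimensions [L^2 M T^-3].
Pr (pressure) has dimensions [L^-1 M T^-2].
t (time) has dimensions [T].
Vol (volume) has dimensions [L^3].

Left side: [L^-1 M T^-2]
Right side: [L^-1 M T^-2]

Both sides have the same dimensions, so the equation is dimensionally consistent.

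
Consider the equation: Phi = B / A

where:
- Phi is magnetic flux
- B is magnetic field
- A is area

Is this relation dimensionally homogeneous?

No

Phi (magnetic flux) has dimensions [I^-1 L^2 M T^-2].
B (magnetic field) has dimensions [I^-1 M T^-2].
A (area) has dimensions [L^2].

Left side: [I^-1 L^2 M T^-2]
Right side: [I^-1 L^-2 M T^-2]

The two sides have different dimensions, so the equation is NOT dimensionally consistent.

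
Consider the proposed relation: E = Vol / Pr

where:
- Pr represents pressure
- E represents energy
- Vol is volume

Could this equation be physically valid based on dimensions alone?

No

Pr (pressure) has dimensions [L^-1 M T^-2].
E (energy) has dimensions [L^2 M T^-2].
Vol (volume) has dimensions [L^3].

Left side: [L^2 M T^-2]
Right side: [L^4 M^-1 T^2]

The two sides have different dimensions, so the equation is NOT dimensionally consistent.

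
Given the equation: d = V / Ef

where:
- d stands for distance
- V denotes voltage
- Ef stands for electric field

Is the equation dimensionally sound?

Yes

d (distance) has dimensions [L].
V (voltage) has dimensions [I^-1 L^2 M T^-3].
Ef (electric field) has dimensions [I^-1 L M T^-3].

Left side: [L]
Right side: [L]

Both sides have the same dimensions, so the equation is dimensionally consistent.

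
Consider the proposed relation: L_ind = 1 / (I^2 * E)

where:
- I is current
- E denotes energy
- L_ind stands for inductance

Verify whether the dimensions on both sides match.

No

I (current) has dimensions [I].
E (energy) has dimensions [L^2 M T^-2].
L_ind (inductance) has dimensions [I^-2 L^2 M T^-2].

Left side: [I^-2 L^2 M T^-2]
Right side: [I^-2 L^-2 M^-1 T^2]

The two sides have different dimensions, so the equation is NOT dimensionally consistent.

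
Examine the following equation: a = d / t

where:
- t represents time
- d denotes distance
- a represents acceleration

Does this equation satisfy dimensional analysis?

No

t (time) has dimensions [T].
d (distance) has dimensions [L].
a (acceleration) has dimensions [L T^-2].

Left side: [L T^-2]
Right side: [L T^-1]

The two sides have different dimensions, so the equation is NOT dimensionally consistent.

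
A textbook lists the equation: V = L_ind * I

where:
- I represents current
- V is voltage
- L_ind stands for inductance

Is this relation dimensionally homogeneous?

No

I (current) has dimensions [I].
V (voltage) has dimensions [I^-1 L^2 M T^-3].
L_ind (inductance) has dimensions [I^-2 L^2 M T^-2].

Left side: [I^-1 L^2 M T^-3]
Right side: [I^-1 L^2 M T^-2]

The two sides have different dimensions, so the equation is NOT dimensionally consistent.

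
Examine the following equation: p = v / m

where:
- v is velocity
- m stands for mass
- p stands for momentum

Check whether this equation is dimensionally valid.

No

v (velocity) has dimensions [L T^-1].
m (mass) has dimensions [M].
p (momentum) has dimensions [L M T^-1].

Left side: [L M T^-1]
Right side: [L M^-1 T^-1]

The two sides have different dimensions, so the equation is NOT dimensionally consistent.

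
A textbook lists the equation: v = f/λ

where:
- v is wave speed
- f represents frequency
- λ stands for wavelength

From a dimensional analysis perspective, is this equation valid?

No

v (wave speed) has dimensions [L T^-1].
f (frequency) has dimensions [T^-1].
λ (wavelength) has dimensions [L].

Left side: [L T^-1]
Right side: [L^-1 T^-1]

The two sides have different dimensions, so the equation is NOT dimensionally consistent.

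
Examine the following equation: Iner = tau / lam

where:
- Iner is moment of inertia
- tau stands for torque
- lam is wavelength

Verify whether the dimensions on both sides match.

No

Iner (moment of inertia) has dimensions [L^2 M].
tau (torque) has dimensions [L^2 M T^-2].
lam (wavelength) has dimensions [L].

Left side: [L^2 M]
Right side: [L M T^-2]

The two sides have different dimensions, so the equation is NOT dimensionally consistent.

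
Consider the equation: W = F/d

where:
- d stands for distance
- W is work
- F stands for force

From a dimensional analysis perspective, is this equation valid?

No

d (distance) has dimensions [L].
W (work) has dimensions [L^2 M T^-2].
F (force) has dimensions [L M T^-2].

Left side: [L^2 M T^-2]
Right side: [M T^-2]

The two sides have different dimensions, so the equation is NOT dimensionally consistent.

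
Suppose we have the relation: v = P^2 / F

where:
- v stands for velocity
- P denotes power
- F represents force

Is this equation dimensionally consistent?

No

v (velocity) has dimensions [L T^-1].
P (power) has dimensions [L^2 M T^-3].
F (force) has dimensions [L M T^-2].

Left side: [L T^-1]
Right side: [L^3 M T^-4]

The two sides have different dimensions, so the equation is NOT dimensionally consistent.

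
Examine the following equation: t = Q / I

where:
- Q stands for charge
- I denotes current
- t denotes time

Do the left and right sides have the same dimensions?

Yes

Q (charge) has dimensions [I T].
I (current) has dimensions [I].
t (time) has dimensions [T].

Left side: [T]
Right side: [T]

Both sides have the same dimensions, so the equation is dimensionally consistent.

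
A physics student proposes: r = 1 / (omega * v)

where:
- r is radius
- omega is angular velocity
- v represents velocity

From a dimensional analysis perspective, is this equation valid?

No

r (radius) has dimensions [L].
omega (angular velocity) has dimensions [T^-1].
v (velocity) has dimensions [L T^-1].

Left side: [L]
Right side: [L^-1 T^2]

The two sides have different dimensions, so the equation is NOT dimensionally consistent.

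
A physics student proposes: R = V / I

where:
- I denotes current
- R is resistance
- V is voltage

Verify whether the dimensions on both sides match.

Yes

I (current) has dimensions [I].
R (resistance) has dimensions [I^-2 L^2 M T^-3].
V (voltage) has dimensions [I^-1 L^2 M T^-3].

Left side: [I^-2 L^2 M T^-3]
Right side: [I^-2 L^2 M T^-3]

Both sides have the same dimensions, so the equation is dimensionally consistent.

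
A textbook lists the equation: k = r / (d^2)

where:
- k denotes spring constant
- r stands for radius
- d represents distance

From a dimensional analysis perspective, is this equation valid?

No

k (spring constant) has dimensions [M T^-2].
r (radius) has dimensions [L].
d (distance) has dimensions [L].

Left side: [M T^-2]
Right side: [L^-1]

The two sides have different dimensions, so the equation is NOT dimensionally consistent.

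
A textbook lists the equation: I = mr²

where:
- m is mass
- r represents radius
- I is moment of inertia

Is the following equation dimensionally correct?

Yes

m (mass) has dimensions [M].
r (radius) has dimensions [L].
I (moment of inertia) has dimensions [L^2 M].

Left side: [L^2 M]
Right side: [L^2 M]

Both sides have the same dimensions, so the equation is dimensionally consistent.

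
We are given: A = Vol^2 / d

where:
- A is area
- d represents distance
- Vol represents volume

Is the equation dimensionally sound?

No

A (area) has dimensions [L^2].
d (distance) has dimensions [L].
Vol (volume) has dimensions [L^3].

Left side: [L^2]
Right side: [L^5]

The two sides have different dimensions, so the equation is NOT dimensionally consistent.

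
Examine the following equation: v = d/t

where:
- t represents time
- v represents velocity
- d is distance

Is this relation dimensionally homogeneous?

Yes

t (time) has dimensions [T].
v (velocity) has dimensions [L T^-1].
d (distance) has dimensions [L].

Left side: [L T^-1]
Right side: [L T^-1]

Both sides have the same dimensions, so the equation is dimensionally consistent.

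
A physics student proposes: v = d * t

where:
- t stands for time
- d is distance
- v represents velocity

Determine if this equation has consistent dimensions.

No

t (time) has dimensions [T].
d (distance) has dimensions [L].
v (velocity) has dimensions [L T^-1].

Left side: [L T^-1]
Right side: [L T]

The two sides have different dimensions, so the equation is NOT dimensionally consistent.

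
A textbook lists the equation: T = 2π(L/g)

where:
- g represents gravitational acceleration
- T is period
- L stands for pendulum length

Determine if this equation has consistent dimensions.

No

g (gravitational acceleration) has dimensions [L T^-2].
T (period) has dimensions [T].
L (pendulum length) has dimensions [L].

Left side: [T]
Right side: [T^2]

The two sides have different dimensions, so the equation is NOT dimensionally consistent.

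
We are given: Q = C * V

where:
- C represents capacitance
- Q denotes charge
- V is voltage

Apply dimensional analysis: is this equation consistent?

Yes

C (capacitance) has dimensions [I^2 L^-2 M^-1 T^4].
Q (charge) has dimensions [I T].
V (voltage) has dimensions [I^-1 L^2 M T^-3].

Left side: [I T]
Right side: [I T]

Both sides have the same dimensions, so the equation is dimensionally consistent.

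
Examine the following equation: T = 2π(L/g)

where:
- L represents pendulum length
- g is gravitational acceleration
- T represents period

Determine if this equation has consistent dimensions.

No

L (pendulum length) has dimensions [L].
g (gravitational acceleration) has dimensions [L T^-2].
T (period) has dimensions [T].

Left side: [T]
Right side: [T^2]

The two sides have different dimensions, so the equation is NOT dimensionally consistent.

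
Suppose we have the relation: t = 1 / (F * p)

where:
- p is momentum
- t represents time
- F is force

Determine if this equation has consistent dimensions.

No

p (momentum) has dimensions [L M T^-1].
t (time) has dimensions [T].
F (force) has dimensions [L M T^-2].

Left side: [T]
Right side: [L^-2 M^-2 T^3]

The two sides have different dimensions, so the equation is NOT dimensionally consistent.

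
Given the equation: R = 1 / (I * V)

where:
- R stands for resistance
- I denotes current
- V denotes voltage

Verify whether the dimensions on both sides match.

No

R (resistance) has dimensions [I^-2 L^2 M T^-3].
I (current) has dimensions [I].
V (voltage) has dimensions [I^-1 L^2 M T^-3].

Left side: [I^-2 L^2 M T^-3]
Right side: [L^-2 M^-1 T^3]

The two sides have different dimensions, so the equation is NOT dimensionally consistent.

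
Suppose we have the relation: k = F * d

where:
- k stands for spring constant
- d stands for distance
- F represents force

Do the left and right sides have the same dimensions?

No

k (spring constant) has dimensions [M T^-2].
d (distance) has dimensions [L].
F (force) has dimensions [L M T^-2].

Left side: [M T^-2]
Right side: [L^2 M T^-2]

The two sides have different dimensions, so the equation is NOT dimensionally consistent.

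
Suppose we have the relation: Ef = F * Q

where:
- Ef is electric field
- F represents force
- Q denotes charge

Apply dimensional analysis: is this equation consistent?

No

Ef (electric field) has dimensions [I^-1 L M T^-3].
F (force) has dimensions [L M T^-2].
Q (charge) has dimensions [I T].

Left side: [I^-1 L M T^-3]
Right side: [I L M T^-1]

The two sides have different dimensions, so the equation is NOT dimensionally consistent.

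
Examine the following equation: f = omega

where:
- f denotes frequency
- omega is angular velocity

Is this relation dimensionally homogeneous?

Yes

f (frequency) has dimensions [T^-1].
omega (angular velocity) has dimensions [T^-1].

Left side: [T^-1]
Right side: [T^-1]

Both sides have the same dimensions, so the equation is dimensionally consistent.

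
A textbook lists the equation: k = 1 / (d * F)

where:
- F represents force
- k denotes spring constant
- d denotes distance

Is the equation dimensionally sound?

No

F (force) has dimensions [L M T^-2].
k (spring constant) has dimensions [M T^-2].
d (distance) has dimensions [L].

Left side: [M T^-2]
Right side: [L^-2 M^-1 T^2]

The two sides have different dimensions, so the equation is NOT dimensionally consistent.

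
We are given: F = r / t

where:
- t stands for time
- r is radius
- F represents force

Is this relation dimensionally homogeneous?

No

t (time) has dimensions [T].
r (radius) has dimensions [L].
F (force) has dimensions [L M T^-2].

Left side: [L M T^-2]
Right side: [L T^-1]

The two sides have different dimensions, so the equation is NOT dimensionally consistent.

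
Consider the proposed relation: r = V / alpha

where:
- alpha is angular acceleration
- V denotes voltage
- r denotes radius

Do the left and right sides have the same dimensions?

No

alpha (angular acceleration) has dimensions [T^-2].
V (voltage) has dimensions [I^-1 L^2 M T^-3].
r (radius) has dimensions [L].

Left side: [L]
Right side: [I^-1 L^2 M T^-1]

The two sides have different dimensions, so the equation is NOT dimensionally consistent.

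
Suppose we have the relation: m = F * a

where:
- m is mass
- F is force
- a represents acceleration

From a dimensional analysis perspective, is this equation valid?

No

m (mass) has dimensions [M].
F (force) has dimensions [L M T^-2].
a (acceleration) has dimensions [L T^-2].

Left side: [M]
Right side: [L^2 M T^-4]

The two sides have different dimensions, so the equation is NOT dimensionally consistent.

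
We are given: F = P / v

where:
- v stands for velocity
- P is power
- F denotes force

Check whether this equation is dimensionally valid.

Yes

v (velocity) has dimensions [L T^-1].
P (power) has dimensions [L^2 M T^-3].
F (force) has dimensions [L M T^-2].

Left side: [L M T^-2]
Right side: [L M T^-2]

Both sides have the same dimensions, so the equation is dimensionally consistent.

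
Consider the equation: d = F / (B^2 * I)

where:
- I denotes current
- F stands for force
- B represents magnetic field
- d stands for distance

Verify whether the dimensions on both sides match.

No

I (current) has dimensions [I].
F (force) has dimensions [L M T^-2].
B (magnetic field) has dimensions [I^-1 M T^-2].
d (distance) has dimensions [L].

Left side: [L]
Right side: [I L M^-1 T^2]

The two sides have different dimensions, so the equation is NOT dimensionally consistent.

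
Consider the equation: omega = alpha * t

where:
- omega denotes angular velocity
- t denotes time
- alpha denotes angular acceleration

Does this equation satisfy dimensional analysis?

Yes

omega (angular velocity) has dimensions [T^-1].
t (time) has dimensions [T].
alpha (angular acceleration) has dimensions [T^-2].

Left side: [T^-1]
Right side: [T^-1]

Both sides have the same dimensions, so the equation is dimensionally consistent.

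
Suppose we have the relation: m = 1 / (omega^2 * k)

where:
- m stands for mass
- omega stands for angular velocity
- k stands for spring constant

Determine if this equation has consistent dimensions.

No

m (mass) has dimensions [M].
omega (angular velocity) has dimensions [T^-1].
k (spring constant) has dimensions [M T^-2].

Left side: [M]
Right side: [M^-1 T^4]

The two sides have different dimensions, so the equation is NOT dimensionally consistent.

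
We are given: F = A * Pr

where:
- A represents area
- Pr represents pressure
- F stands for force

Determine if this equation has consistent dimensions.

Yes

A (area) has dimensions [L^2].
Pr (pressure) has dimensions [L^-1 M T^-2].
F (force) has dimensions [L M T^-2].

Left side: [L M T^-2]
Right side: [L M T^-2]

Both sides have the same dimensions, so the equation is dimensionally consistent.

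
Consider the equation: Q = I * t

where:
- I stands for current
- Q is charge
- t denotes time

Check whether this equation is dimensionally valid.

Yes

I (current) has dimensions [I].
Q (charge) has dimensions [I T].
t (time) has dimensions [T].

Left side: [I T]
Right side: [I T]

Both sides have the same dimensions, so the equation is dimensionally consistent.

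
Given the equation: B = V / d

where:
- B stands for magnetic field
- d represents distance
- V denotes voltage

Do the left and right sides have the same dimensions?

No

B (magnetic field) has dimensions [I^-1 M T^-2].
d (distance) has dimensions [L].
V (voltage) has dimensions [I^-1 L^2 M T^-3].

Left side: [I^-1 M T^-2]
Right side: [I^-1 L M T^-3]

The two sides have different dimensions, so the equation is NOT dimensionally consistent.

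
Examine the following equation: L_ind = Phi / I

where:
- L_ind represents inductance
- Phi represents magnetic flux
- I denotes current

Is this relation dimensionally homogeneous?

Yes

L_ind (inductance) has dimensions [I^-2 L^2 M T^-2].
Phi (magnetic flux) has dimensions [I^-1 L^2 M T^-2].
I (current) has dimensions [I].

Left side: [I^-2 L^2 M T^-2]
Right side: [I^-2 L^2 M T^-2]

Both sides have the same dimensions, so the equation is dimensionally consistent.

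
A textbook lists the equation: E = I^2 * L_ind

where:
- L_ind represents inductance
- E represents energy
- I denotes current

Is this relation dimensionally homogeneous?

Yes

L_ind (inductance) has dimensions [I^-2 L^2 M T^-2].
E (energy) has dimensions [L^2 M T^-2].
I (current) has dimensions [I].

Left side: [L^2 M T^-2]
Right side: [L^2 M T^-2]

Both sides have the same dimensions, so the equation is dimensionally consistent.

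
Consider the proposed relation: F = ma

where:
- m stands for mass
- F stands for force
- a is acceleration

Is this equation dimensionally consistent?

Yes

m (mass) has dimensions [M].
F (force) has dimensions [L M T^-2].
a (acceleration) has dimensions [L T^-2].

Left side: [L M T^-2]
Right side: [L M T^-2]

Both sides have the same dimensions, so the equation is dimensionally consistent.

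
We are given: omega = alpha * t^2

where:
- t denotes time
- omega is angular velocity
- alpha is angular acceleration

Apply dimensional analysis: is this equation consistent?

No

t (time) has dimensions [T].
omega (angular velocity) has dimensions [T^-1].
alpha (angular acceleration) has dimensions [T^-2].

Left side: [T^-1]
Right side: [dimensionless]

The two sides have different dimensions, so the equation is NOT dimensionally consistent.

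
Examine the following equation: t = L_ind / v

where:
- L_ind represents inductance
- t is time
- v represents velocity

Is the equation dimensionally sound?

No

L_ind (inductance) has dimensions [I^-2 L^2 M T^-2].
t (time) has dimensions [T].
v (velocity) has dimensions [L T^-1].

Left side: [T]
Right side: [I^-2 L M T^-1]

The two sides have different dimensions, so the equation is NOT dimensionally consistent.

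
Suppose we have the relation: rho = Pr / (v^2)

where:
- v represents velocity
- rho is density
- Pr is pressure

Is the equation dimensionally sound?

Yes

v (velocity) has dimensions [L T^-1].
rho (density) has dimensions [L^-3 M].
Pr (pressure) has dimensions [L^-1 M T^-2].

Left side: [L^-3 M]
Right side: [L^-3 M]

Both sides have the same dimensions, so the equation is dimensionally consistent.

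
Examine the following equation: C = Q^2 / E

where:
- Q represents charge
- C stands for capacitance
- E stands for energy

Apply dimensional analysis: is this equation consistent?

Yes

Q (charge) has dimensions [I T].
C (capacitance) has dimensions [I^2 L^-2 M^-1 T^4].
E (energy) has dimensions [L^2 M T^-2].

Left side: [I^2 L^-2 M^-1 T^4]
Right side: [I^2 L^-2 M^-1 T^4]

Both sides have the same dimensions, so the equation is dimensionally consistent.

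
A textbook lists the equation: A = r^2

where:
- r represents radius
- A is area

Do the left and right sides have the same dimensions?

Yes

r (radius) has dimensions [L].
A (area) has dimensions [L^2].

Left side: [L^2]
Right side: [L^2]

Both sides have the same dimensions, so the equation is dimensionally consistent.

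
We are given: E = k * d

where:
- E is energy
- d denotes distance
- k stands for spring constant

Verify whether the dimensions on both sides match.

No

E (energy) has dimensions [L^2 M T^-2].
d (distance) has dimensions [L].
k (spring constant) has dimensions [M T^-2].

Left side: [L^2 M T^-2]
Right side: [L M T^-2]

The two sides have different dimensions, so the equation is NOT dimensionally consistent.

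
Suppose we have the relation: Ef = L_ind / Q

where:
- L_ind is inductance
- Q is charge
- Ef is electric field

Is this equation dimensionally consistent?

No

L_ind (inductance) has dimensions [I^-2 L^2 M T^-2].
Q (charge) has dimensions [I T].
Ef (electric field) has dimensions [I^-1 L M T^-3].

Left side: [I^-1 L M T^-3]
Right side: [I^-3 L^2 M T^-3]

The two sides have different dimensions, so the equation is NOT dimensionally consistent.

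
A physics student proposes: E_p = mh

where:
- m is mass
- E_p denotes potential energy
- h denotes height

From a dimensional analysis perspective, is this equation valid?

No

m (mass) has dimensions [M].
E_p (potential energy) has dimensions [L^2 M T^-2].
h (height) has dimensions [L].

Left side: [L^2 M T^-2]
Right side: [L M]

The two sides have different dimensions, so the equation is NOT dimensionally consistent.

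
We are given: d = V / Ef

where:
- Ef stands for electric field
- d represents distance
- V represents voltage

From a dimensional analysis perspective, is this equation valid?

Yes

Ef (electric field) has dimensions [I^-1 L M T^-3].
d (distance) has dimensions [L].
V (voltage) has dimensions [I^-1 L^2 M T^-3].

Left side: [L]
Right side: [L]

Both sides have the same dimensions, so the equation is dimensionally consistent.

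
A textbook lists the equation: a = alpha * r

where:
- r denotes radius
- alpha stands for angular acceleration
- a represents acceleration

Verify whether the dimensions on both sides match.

Yes

r (radius) has dimensions [L].
alpha (angular acceleration) has dimensions [T^-2].
a (acceleration) has dimensions [L T^-2].

Left side: [L T^-2]
Right side: [L T^-2]

Both sides have the same dimensions, so the equation is dimensionally consistent.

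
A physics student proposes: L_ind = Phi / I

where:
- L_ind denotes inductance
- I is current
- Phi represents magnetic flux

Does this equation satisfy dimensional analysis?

Yes

L_ind (inductance) has dimensions [I^-2 L^2 M T^-2].
I (current) has dimensions [I].
Phi (magnetic flux) has dimensions [I^-1 L^2 M T^-2].

Left side: [I^-2 L^2 M T^-2]
Right side: [I^-2 L^2 M T^-2]

Both sides have the same dimensions, so the equation is dimensionally consistent.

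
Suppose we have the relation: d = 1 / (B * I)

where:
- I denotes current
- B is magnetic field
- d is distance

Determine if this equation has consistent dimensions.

No

I (current) has dimensions [I].
B (magnetic field) has dimensions [I^-1 M T^-2].
d (distance) has dimensions [L].

Left side: [L]
Right side: [M^-1 T^2]

The two sides have different dimensions, so the equation is NOT dimensionally consistent.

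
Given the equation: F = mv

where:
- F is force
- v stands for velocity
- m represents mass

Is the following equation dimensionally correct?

No

F (force) has dimensions [L M T^-2].
v (velocity) has dimensions [L T^-1].
m (mass) has dimensions [M].

Left side: [L M T^-2]
Right side: [L M T^-1]

The two sides have different dimensions, so the equation is NOT dimensionally consistent.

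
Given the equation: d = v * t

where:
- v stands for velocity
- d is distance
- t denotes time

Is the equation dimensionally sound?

Yes

v (velocity) has dimensions [L T^-1].
d (distance) has dimensions [L].
t (time) has dimensions [T].

Left side: [L]
Right side: [L]

Both sides have the same dimensions, so the equation is dimensionally consistent.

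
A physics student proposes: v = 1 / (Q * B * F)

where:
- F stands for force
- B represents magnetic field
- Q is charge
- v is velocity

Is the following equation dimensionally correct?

No

F (force) has dimensions [L M T^-2].
B (magnetic field) has dimensions [I^-1 M T^-2].
Q (charge) has dimensions [I T].
v (velocity) has dimensions [L T^-1].

Left side: [L T^-1]
Right side: [L^-1 M^-2 T^3]

The two sides have different dimensions, so the equation is NOT dimensionally consistent.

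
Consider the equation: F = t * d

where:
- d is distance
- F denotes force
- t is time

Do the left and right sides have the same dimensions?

No

d (distance) has dimensions [L].
F (force) has dimensions [L M T^-2].
t (time) has dimensions [T].

Left side: [L M T^-2]
Right side: [L T]

The two sides have different dimensions, so the equation is NOT dimensionally consistent.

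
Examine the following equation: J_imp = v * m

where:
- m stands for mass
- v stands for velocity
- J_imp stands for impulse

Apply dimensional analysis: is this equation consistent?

Yes

m (mass) has dimensions [M].
v (velocity) has dimensions [L T^-1].
J_imp (impulse) has dimensions [L M T^-1].

Left side: [L M T^-1]
Right side: [L M T^-1]

Both sides have the same dimensions, so the equation is dimensionally consistent.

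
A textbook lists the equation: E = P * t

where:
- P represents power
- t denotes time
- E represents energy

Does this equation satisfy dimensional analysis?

Yes

P (power) has dimensions [L^2 M T^-3].
t (time) has dimensions [T].
E (energy) has dimensions [L^2 M T^-2].

Left side: [L^2 M T^-2]
Right side: [L^2 M T^-2]

Both sides have the same dimensions, so the equation is dimensionally consistent.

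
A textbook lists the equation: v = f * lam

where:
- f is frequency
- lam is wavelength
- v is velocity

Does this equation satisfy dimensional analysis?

Yes

f (frequency) has dimensions [T^-1].
lam (wavelength) has dimensions [L].
v (velocity) has dimensions [L T^-1].

Left side: [L T^-1]
Right side: [L T^-1]

Both sides have the same dimensions, so the equation is dimensionally consistent.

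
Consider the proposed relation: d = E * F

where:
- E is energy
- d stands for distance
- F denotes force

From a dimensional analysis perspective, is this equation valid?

No

E (energy) has dimensions [L^2 M T^-2].
d (distance) has dimensions [L].
F (force) has dimensions [L M T^-2].

Left side: [L]
Right side: [L^3 M^2 T^-4]

The two sides have different dimensions, so the equation is NOT dimensionally consistent.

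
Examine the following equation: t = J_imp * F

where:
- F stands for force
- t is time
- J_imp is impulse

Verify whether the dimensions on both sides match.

No

F (force) has dimensions [L M T^-2].
t (time) has dimensions [T].
J_imp (impulse) has dimensions [L M T^-1].

Left side: [T]
Right side: [L^2 M^2 T^-3]

The two sides have different dimensions, so the equation is NOT dimensionally consistent.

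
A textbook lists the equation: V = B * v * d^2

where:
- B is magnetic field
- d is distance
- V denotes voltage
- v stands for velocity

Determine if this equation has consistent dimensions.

No

B (magnetic field) has dimensions [I^-1 M T^-2].
d (distance) has dimensions [L].
V (voltage) has dimensions [I^-1 L^2 M T^-3].
v (velocity) has dimensions [L T^-1].

Left side: [I^-1 L^2 M T^-3]
Right side: [I^-1 L^3 M T^-3]

The two sides have different dimensions, so the equation is NOT dimensionally consistent.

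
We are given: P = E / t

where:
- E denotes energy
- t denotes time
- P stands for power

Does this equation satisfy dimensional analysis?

Yes

E (energy) has dimensions [L^2 M T^-2].
t (time) has dimensions [T].
P (power) has dimensions [L^2 M T^-3].

Left side: [L^2 M T^-3]
Right side: [L^2 M T^-3]

Both sides have the same dimensions, so the equation is dimensionally consistent.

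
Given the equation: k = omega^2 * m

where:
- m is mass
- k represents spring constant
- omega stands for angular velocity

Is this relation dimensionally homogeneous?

Yes

m (mass) has dimensions [M].
k (spring constant) has dimensions [M T^-2].
omega (angular velocity) has dimensions [T^-1].

Left side: [M T^-2]
Right side: [M T^-2]

Both sides have the same dimensions, so the equation is dimensionally consistent.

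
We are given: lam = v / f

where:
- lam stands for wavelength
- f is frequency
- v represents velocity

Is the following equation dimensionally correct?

Yes

lam (wavelength) has dimensions [L].
f (frequency) has dimensions [T^-1].
v (velocity) has dimensions [L T^-1].

Left side: [L]
Right side: [L]

Both sides have the same dimensions, so the equation is dimensionally consistent.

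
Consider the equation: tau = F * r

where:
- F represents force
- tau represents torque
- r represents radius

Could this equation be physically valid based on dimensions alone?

Yes

F (force) has dimensions [L M T^-2].
tau (torque) has dimensions [L^2 M T^-2].
r (radius) has dimensions [L].

Left side: [L^2 M T^-2]
Right side: [L^2 M T^-2]

Both sides have the same dimensions, so the equation is dimensionally consistent.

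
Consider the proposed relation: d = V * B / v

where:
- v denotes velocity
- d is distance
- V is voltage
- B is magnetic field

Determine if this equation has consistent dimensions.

No

v (velocity) has dimensions [L T^-1].
d (distance) has dimensions [L].
V (voltage) has dimensions [I^-1 L^2 M T^-3].
B (magnetic field) has dimensions [I^-1 M T^-2].

Left side: [L]
Right side: [I^-2 L M^2 T^-4]

The two sides have different dimensions, so the equation is NOT dimensionally consistent.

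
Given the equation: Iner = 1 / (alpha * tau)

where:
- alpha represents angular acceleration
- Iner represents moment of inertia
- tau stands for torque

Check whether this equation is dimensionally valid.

No

alpha (angular acceleration) has dimensions [T^-2].
Iner (moment of inertia) has dimensions [L^2 M].
tau (torque) has dimensions [L^2 M T^-2].

Left side: [L^2 M]
Right side: [L^-2 M^-1 T^4]

The two sides have different dimensions, so the equation is NOT dimensionally consistent.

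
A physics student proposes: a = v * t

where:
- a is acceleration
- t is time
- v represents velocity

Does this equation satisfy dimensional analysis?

No

a (acceleration) has dimensions [L T^-2].
t (time) has dimensions [T].
v (velocity) has dimensions [L T^-1].

Left side: [L T^-2]
Right side: [L]

The two sides have different dimensions, so the equation is NOT dimensionally consistent.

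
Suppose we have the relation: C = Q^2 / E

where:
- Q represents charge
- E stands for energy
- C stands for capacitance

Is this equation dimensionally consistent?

Yes

Q (charge) has dimensions [I T].
E (energy) has dimensions [L^2 M T^-2].
C (capacitance) has dimensions [I^2 L^-2 M^-1 T^4].

Left side: [I^2 L^-2 M^-1 T^4]
Right side: [I^2 L^-2 M^-1 T^4]

Both sides have the same dimensions, so the equation is dimensionally consistent.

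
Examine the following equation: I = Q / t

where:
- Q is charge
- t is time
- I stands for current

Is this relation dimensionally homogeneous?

Yes

Q (charge) has dimensions [I T].
t (time) has dimensions [T].
I (current) has dimensions [I].

Left side: [I]
Right side: [I]

Both sides have the same dimensions, so the equation is dimensionally consistent.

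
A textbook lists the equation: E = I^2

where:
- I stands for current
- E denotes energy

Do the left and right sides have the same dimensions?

No

I (current) has dimensions [I].
E (energy) has dimensions [L^2 M T^-2].

Left side: [L^2 M T^-2]
Right side: [I^2]

The two sides have different dimensions, so the equation is NOT dimensionally consistent.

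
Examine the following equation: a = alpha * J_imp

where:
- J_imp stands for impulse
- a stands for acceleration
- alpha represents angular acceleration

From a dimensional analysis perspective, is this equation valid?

No

J_imp (impulse) has dimensions [L M T^-1].
a (acceleration) has dimensions [L T^-2].
alpha (angular acceleration) has dimensions [T^-2].

Left side: [L T^-2]
Right side: [L M T^-3]

The two sides have different dimensions, so the equation is NOT dimensionally consistent.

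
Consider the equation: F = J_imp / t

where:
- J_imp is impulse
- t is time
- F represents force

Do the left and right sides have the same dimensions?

Yes

J_imp (impulse) has dimensions [L M T^-1].
t (time) has dimensions [T].
F (force) has dimensions [L M T^-2].

Left side: [L M T^-2]
Right side: [L M T^-2]

Both sides have the same dimensions, so the equation is dimensionally consistent.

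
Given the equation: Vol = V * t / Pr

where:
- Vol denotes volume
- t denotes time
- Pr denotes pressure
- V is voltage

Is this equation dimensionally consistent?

No

Vol (volume) has dimensions [L^3].
t (time) has dimensions [T].
Pr (pressure) has dimensions [L^-1 M T^-2].
V (voltage) has dimensions [I^-1 L^2 M T^-3].

Left side: [L^3]
Right side: [I^-1 L^3]

The two sides have different dimensions, so the equation is NOT dimensionally consistent.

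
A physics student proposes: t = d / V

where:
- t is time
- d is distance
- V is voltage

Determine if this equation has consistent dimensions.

No

t (time) has dimensions [T].
d (distance) has dimensions [L].
V (voltage) has dimensions [I^-1 L^2 M T^-3].

Left side: [T]
Right side: [I L^-1 M^-1 T^3]

The two sides have different dimensions, so the equation is NOT dimensionally consistent.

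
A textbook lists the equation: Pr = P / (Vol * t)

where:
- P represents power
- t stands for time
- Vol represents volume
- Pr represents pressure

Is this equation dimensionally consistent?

No

P (power) has dimensions [L^2 M T^-3].
t (time) has dimensions [T].
Vol (volume) has dimensions [L^3].
Pr (pressure) has dimensions [L^-1 M T^-2].

Left side: [L^-1 M T^-2]
Right side: [L^-1 M T^-4]

The two sides have different dimensions, so the equation is NOT dimensionally consistent.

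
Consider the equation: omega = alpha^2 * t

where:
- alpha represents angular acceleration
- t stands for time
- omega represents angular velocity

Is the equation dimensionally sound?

No

alpha (angular acceleration) has dimensions [T^-2].
t (time) has dimensions [T].
omega (angular velocity) has dimensions [T^-1].

Left side: [T^-1]
Right side: [T^-3]

The two sides have different dimensions, so the equation is NOT dimensionally consistent.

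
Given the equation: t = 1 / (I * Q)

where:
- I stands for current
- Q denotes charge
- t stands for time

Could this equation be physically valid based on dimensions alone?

No

I (current) has dimensions [I].
Q (charge) has dimensions [I T].
t (time) has dimensions [T].

Left side: [T]
Right side: [I^-2 T^-1]

The two sides have different dimensions, so the equation is NOT dimensionally consistent.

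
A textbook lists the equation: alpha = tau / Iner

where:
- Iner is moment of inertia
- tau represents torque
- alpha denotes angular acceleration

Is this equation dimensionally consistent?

Yes

Iner (moment of inertia) has dimensions [L^2 M].
tau (torque) has dimensions [L^2 M T^-2].
alpha (angular acceleration) has dimensions [T^-2].

Left side: [T^-2]
Right side: [T^-2]

Both sides have the same dimensions, so the equation is dimensionally consistent.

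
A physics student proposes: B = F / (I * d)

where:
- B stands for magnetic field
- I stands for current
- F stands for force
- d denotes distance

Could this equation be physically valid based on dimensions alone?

Yes

B (magnetic field) has dimensions [I^-1 M T^-2].
I (current) has dimensions [I].
F (force) has dimensions [L M T^-2].
d (distance) has dimensions [L].

Left side: [I^-1 M T^-2]
Right side: [I^-1 M T^-2]

Both sides have the same dimensions, so the equation is dimensionally consistent.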